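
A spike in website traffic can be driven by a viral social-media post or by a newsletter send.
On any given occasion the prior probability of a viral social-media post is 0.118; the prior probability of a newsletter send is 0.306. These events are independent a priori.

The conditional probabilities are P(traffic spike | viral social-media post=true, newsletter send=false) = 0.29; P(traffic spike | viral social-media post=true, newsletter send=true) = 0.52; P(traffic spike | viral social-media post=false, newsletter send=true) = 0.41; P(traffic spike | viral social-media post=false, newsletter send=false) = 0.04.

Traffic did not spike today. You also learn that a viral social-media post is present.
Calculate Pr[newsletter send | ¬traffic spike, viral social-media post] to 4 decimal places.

Numerator (weight on configurations with newsletter send): 0.48×0.306 = 0.146880
Denominator P(¬traffic spike | viral social-media post): 0.71×0.694 + 0.48×0.306 = 0.639620
P(newsletter send | ¬traffic spike, viral social-media post) = 0.146880/0.639620 ≈ 0.2296

Pr[newsletter send | ¬traffic spike, viral social-media post] ≈ 0.2296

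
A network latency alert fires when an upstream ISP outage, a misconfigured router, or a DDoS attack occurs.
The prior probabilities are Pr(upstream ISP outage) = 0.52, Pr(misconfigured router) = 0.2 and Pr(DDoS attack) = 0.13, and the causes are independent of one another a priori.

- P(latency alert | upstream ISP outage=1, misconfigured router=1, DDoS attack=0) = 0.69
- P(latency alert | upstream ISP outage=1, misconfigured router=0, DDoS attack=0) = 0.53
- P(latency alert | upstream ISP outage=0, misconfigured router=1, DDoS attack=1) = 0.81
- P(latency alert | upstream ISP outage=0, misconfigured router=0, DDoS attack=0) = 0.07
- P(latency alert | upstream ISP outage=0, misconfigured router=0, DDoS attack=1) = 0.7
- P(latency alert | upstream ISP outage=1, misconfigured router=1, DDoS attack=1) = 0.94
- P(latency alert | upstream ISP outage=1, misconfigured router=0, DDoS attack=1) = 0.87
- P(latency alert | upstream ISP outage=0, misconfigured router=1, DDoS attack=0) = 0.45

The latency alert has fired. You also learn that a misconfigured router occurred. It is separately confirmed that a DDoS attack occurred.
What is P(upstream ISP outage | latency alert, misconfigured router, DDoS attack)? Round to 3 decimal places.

P(upstream ISP outage | latency alert, misconfigured router, DDoS attack) ≈ 0.557

P(latency alert | misconfigured router, DDoS attack) = 0.81×0.48 + 0.94×0.52 = 0.388800 + 0.488800 = 0.877600
Restricting to configurations with upstream ISP outage present: 0.94×0.52 = 0.488800.
Hence the posterior is 0.488800/0.877600 ≈ 0.557.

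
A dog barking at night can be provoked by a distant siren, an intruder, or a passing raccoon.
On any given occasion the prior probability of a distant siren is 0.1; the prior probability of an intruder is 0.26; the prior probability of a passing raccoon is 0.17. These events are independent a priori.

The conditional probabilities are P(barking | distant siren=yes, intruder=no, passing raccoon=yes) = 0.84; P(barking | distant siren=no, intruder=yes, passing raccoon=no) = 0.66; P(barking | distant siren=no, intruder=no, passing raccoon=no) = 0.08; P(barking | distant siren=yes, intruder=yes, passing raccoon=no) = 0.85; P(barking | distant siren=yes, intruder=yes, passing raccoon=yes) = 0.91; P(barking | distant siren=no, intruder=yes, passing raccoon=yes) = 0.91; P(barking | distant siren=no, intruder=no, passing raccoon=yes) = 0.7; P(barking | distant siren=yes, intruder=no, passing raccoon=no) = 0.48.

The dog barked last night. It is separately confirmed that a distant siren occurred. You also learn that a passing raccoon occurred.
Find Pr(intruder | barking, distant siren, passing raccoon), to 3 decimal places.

Pr(intruder | barking, distant siren, passing raccoon) ≈ 0.276

Numerator (weight on configurations with intruder): 0.91·0.26 = 0.236600
The normalizing constant is 0.84·0.74 + 0.91·0.26 = 0.858200
P(intruder | barking, distant siren, passing raccoon) = 0.236600/0.858200 ≈ 0.276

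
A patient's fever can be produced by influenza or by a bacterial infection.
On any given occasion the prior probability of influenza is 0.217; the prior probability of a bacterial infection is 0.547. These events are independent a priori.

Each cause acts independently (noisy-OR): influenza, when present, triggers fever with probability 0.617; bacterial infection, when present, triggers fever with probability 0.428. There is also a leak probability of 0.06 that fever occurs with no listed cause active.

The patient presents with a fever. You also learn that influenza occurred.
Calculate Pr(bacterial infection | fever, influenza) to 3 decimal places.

Under noisy-OR, P(fever | causes) = 1 − (1−0.06)·∏(1−qᵢ) over the active causes.
P(fever | influenza) = 0.63998·0.453 + 0.794069·0.547 = 0.289911 + 0.434356 = 0.724267
The bacterial infection-present share is 0.794069·0.547 = 0.434356.
So P(bacterial infection | fever, influenza) = 0.434356/0.724267 ≈ 0.600.

Pr(bacterial infection | fever, influenza) ≈ 0.600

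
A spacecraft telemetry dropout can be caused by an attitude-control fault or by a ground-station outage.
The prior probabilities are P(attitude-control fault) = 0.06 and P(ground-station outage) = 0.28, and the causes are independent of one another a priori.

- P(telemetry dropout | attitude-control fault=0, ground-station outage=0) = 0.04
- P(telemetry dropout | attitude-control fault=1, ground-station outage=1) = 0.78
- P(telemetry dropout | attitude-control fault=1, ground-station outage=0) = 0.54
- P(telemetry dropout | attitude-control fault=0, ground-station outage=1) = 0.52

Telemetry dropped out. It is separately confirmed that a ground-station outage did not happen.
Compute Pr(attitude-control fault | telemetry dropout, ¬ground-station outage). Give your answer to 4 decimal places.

Numerator (weight on configurations with attitude-control fault): 0.54·0.06 = 0.032400
Normalizer over all consistent configurations: 0.04·0.94 + 0.54·0.06 = 0.070000
P(attitude-control fault | telemetry dropout, ¬ground-station outage) = 0.032400/0.070000 ≈ 0.4629

Pr(attitude-control fault | telemetry dropout, ¬ground-station outage) ≈ 0.4629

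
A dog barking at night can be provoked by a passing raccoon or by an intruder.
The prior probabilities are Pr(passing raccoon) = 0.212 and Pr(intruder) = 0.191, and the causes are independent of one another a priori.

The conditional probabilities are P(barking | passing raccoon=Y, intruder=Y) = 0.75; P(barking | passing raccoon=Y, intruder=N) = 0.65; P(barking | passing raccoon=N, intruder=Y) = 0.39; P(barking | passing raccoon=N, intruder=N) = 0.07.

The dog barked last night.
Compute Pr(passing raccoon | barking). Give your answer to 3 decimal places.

Pr(passing raccoon | barking) ≈ 0.579

P(barking) = 0.07×0.788×0.809 + 0.39×0.788×0.191 + 0.65×0.212×0.809 + 0.75×0.212×0.191 = 0.044624 + 0.058698 + 0.111480 + 0.030369 = 0.245171
Restricting to configurations with passing raccoon present: 0.111480 + 0.030369 = 0.141849.
So P(passing raccoon | barking) = 0.141849/0.245171 ≈ 0.579.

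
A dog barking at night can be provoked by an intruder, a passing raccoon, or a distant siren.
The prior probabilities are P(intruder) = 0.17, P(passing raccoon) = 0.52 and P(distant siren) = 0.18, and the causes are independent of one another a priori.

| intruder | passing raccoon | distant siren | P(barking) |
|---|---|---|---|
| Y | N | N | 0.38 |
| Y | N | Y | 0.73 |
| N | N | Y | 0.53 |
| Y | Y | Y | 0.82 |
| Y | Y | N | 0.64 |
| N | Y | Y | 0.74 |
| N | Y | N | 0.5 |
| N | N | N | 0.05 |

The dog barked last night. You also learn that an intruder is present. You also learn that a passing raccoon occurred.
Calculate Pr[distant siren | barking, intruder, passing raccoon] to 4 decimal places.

Weight on distant siren=true, given the evidence: 0.82×0.18 = 0.147600
Normalizer over all consistent configurations: 0.64×0.82 + 0.82×0.18 = 0.672400
Posterior = 0.147600 / 0.672400 ≈ 0.2195

Pr[distant siren | barking, intruder, passing raccoon] ≈ 0.2195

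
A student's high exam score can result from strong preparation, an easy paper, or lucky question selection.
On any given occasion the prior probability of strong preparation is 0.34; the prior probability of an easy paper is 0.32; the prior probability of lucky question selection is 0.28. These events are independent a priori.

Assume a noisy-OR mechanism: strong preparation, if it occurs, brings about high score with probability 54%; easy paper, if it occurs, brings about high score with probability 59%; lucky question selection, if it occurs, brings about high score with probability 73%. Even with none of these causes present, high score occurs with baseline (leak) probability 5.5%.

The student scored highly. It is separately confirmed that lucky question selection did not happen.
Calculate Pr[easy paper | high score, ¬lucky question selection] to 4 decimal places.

Pr[easy paper | high score, ¬lucky question selection] ≈ 0.5847

Under noisy-OR, P(high score | causes) = 1 − (1−0.055)·∏(1−qᵢ) over the active causes.
For the numerator, keep only easy paper=true terms: 0.129371 + 0.089409 = 0.218780
The normalizing constant is 0.055×0.66×0.68 + 0.61255×0.66×0.32 + 0.5653×0.34×0.68 + 0.821773×0.34×0.32 = 0.374161
P(easy paper | high score, ¬lucky question selection) = 0.218780/0.374161 ≈ 0.5847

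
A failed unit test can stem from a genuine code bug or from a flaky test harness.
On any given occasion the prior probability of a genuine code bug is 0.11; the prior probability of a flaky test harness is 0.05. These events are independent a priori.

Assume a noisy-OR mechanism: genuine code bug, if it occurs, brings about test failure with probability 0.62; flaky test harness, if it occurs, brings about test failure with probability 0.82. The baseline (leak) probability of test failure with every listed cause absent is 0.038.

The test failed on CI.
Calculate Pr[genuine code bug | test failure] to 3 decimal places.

Under noisy-OR, P(test failure | causes) = 1 − (1−0.038)·∏(1−qᵢ) over the active causes.
P(test failure) = 0.038×0.89×0.95 + 0.82684×0.89×0.05 + 0.63444×0.11×0.95 + 0.934199×0.11×0.05 = 0.032129 + 0.036794 + 0.066299 + 0.005138 = 0.140360
Restricting to configurations with genuine code bug present: 0.066299 + 0.005138 = 0.071437.
So P(genuine code bug | test failure) = 0.071437/0.140360 ≈ 0.509.

Pr[genuine code bug | test failure] ≈ 0.509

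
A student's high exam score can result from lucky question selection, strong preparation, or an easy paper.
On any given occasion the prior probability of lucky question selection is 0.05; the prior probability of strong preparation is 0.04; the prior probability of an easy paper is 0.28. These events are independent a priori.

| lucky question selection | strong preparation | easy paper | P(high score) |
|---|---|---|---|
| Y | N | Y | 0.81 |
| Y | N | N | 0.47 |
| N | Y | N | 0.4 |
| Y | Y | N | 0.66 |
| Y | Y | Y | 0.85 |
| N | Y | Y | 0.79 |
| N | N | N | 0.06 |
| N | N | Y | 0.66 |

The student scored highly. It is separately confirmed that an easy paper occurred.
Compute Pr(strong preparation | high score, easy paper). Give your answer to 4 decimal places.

Pr(strong preparation | high score, easy paper) ≈ 0.0472

P(high score | easy paper) = 0.66·0.95·0.96 + 0.79·0.95·0.04 + 0.81·0.05·0.96 + 0.85·0.05·0.04 = 0.601920 + 0.030020 + 0.038880 + 0.001700 = 0.672520
Of this, 0.031720 comes from 0.030020 + 0.001700 (the strong preparation=true cases).
P(strong preparation | high score, easy paper) = 0.031720 / 0.672520 ≈ 0.0472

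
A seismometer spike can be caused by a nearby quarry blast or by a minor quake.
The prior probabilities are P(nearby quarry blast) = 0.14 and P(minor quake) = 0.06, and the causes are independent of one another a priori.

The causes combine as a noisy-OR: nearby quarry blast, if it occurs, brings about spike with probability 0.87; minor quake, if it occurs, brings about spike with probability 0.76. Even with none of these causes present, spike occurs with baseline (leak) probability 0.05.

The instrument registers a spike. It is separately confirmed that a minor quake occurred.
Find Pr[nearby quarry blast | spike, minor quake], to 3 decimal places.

Under noisy-OR, P(spike | causes) = 1 − (1−0.05)·∏(1−qᵢ) over the active causes.
For the numerator, keep only nearby quarry blast=true terms: 0.97036·0.14 = 0.135850
Normalizer over all consistent configurations: 0.772·0.86 + 0.97036·0.14 = 0.799770
Posterior = 0.135850 / 0.799770 ≈ 0.170

Pr[nearby quarry blast | spike, minor quake] ≈ 0.170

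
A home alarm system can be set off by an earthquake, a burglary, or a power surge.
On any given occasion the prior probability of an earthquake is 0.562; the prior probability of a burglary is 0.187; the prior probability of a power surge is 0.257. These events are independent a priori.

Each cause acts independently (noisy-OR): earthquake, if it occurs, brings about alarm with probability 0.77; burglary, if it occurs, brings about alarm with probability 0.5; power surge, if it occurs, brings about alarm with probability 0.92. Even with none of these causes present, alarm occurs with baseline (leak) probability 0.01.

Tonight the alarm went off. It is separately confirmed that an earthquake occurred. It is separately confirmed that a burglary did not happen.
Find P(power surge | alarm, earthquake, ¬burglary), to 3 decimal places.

Under noisy-OR, P(alarm | causes) = 1 − (1−0.01)·∏(1−qᵢ) over the active causes.
P(alarm | earthquake, ¬burglary) = 0.7723·0.743 + 0.981784·0.257 = 0.573819 + 0.252318 = 0.826137
The power surge-present share is 0.981784·0.257 = 0.252318.
Hence the posterior is 0.252318/0.826137 ≈ 0.305.

P(power surge | alarm, earthquake, ¬burglary) ≈ 0.305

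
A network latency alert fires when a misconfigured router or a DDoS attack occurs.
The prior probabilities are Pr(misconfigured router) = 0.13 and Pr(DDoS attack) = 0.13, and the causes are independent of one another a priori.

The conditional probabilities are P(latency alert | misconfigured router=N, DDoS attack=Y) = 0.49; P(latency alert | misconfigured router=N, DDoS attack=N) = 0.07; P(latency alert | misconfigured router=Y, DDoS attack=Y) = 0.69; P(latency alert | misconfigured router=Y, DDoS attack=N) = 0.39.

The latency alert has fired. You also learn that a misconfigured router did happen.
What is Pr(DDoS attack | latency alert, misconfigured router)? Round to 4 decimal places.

Sum P(latency alert|·) weighted by the priors over both values of DDoS attack:
  P(latency alert | misconfigured router) = 0.39×0.87 + 0.69×0.13
        = 0.339300 + 0.089700 = 0.429000
Configurations with DDoS attack contribute 0.089700, so
  P(DDoS attack | latency alert, misconfigured router) = 0.089700 / 0.429000 ≈ 0.2091

Pr(DDoS attack | latency alert, misconfigured router) ≈ 0.2091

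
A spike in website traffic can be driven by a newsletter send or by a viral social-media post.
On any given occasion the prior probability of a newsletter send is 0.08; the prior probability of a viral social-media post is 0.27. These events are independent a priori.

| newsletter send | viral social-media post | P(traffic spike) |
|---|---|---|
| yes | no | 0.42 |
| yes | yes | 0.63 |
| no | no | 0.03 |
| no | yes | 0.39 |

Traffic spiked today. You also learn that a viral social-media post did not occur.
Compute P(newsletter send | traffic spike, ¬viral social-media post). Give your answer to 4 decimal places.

P(traffic spike | ¬viral social-media post) = 0.03×0.92 + 0.42×0.08 = 0.027600 + 0.033600 = 0.061200
The newsletter send-present share is 0.42×0.08 = 0.033600.
Hence the posterior is 0.033600/0.061200 ≈ 0.5490.

P(newsletter send | traffic spike, ¬viral social-media post) ≈ 0.5490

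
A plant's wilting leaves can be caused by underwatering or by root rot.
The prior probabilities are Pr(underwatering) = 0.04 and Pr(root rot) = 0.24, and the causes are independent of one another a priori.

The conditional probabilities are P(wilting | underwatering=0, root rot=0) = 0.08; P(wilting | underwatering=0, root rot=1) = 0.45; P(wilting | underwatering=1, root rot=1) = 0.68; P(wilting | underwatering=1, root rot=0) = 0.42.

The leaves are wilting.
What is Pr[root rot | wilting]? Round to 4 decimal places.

P(wilting) = 0.08*0.96*0.76 + 0.45*0.96*0.24 + 0.42*0.04*0.76 + 0.68*0.04*0.24 = 0.058368 + 0.103680 + 0.012768 + 0.006528 = 0.181344
Of this, 0.110208 comes from 0.103680 + 0.006528 (the root rot=true cases).
Hence the posterior is 0.110208/0.181344 ≈ 0.6077.

Pr[root rot | wilting] ≈ 0.6077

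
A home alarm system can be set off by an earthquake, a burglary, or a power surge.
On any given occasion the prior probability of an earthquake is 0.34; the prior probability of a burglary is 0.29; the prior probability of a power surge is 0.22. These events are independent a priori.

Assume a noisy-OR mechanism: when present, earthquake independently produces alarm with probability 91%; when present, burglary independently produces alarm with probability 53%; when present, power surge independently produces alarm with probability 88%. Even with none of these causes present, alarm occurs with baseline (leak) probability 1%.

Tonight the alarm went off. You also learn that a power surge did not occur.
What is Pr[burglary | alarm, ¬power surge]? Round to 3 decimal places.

Pr[burglary | alarm, ¬power surge] ≈ 0.467

Under noisy-OR, P(alarm | causes) = 1 − (1−0.01)·∏(1−qᵢ) over the active causes.
Numerator (weight on configurations with burglary): 0.102342 + 0.094471 = 0.196813
Denominator P(alarm | ¬power surge): 0.01·0.66·0.71 + 0.5347·0.66·0.29 + 0.9109·0.34·0.71 + 0.958123·0.34·0.29 = 0.421390
P(burglary | alarm, ¬power surge) = 0.196813/0.421390 ≈ 0.467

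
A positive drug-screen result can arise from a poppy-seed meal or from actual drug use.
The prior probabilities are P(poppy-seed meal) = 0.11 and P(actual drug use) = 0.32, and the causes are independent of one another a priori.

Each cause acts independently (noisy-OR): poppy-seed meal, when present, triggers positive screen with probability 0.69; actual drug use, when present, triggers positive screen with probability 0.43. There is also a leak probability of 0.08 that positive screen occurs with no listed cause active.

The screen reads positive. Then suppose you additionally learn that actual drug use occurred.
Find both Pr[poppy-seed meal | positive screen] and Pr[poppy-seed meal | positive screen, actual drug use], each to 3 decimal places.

Under noisy-OR, P(positive screen | causes) = 1 − (1−0.08)·∏(1−qᵢ) over the active causes.
Numerator (weight on configurations with poppy-seed meal): 0.053467 + 0.029478 = 0.082945
The normalizing constant is 0.08×0.89×0.68 + 0.4756×0.89×0.32 + 0.7148×0.11×0.68 + 0.837436×0.11×0.32 = 0.266812
Posterior = 0.082945 / 0.266812 ≈ 0.311

Now also conditioning on actual drug use=true:
Weight on poppy-seed meal=true, given the evidence: 0.837436×0.11 = 0.092118
Denominator P(positive screen | actual drug use): 0.4756×0.89 + 0.837436×0.11 = 0.515402
Posterior = 0.092118 / 0.515402 ≈ 0.179
— actual drug use explains away the evidence for poppy-seed meal.

Pr[poppy-seed meal | positive screen] ≈ 0.311; Pr[poppy-seed meal | positive screen, actual drug use] ≈ 0.179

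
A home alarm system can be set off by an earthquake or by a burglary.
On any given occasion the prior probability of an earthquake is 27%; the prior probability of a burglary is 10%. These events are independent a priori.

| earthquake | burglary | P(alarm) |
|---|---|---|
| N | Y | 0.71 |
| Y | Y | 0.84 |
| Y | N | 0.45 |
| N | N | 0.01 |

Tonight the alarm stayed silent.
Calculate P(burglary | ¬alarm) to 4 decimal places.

P(burglary | ¬alarm) ≈ 0.0315

Sum P(¬alarm|·) weighted by the priors over the 4 (earthquake, burglary) configurations:
  P(¬alarm) = 0.99×0.73×0.9 + 0.29×0.73×0.1 + 0.55×0.27×0.9 + 0.16×0.27×0.1
        = 0.650430 + 0.021170 + 0.133650 + 0.004320 = 0.809570
Keeping only the burglary-present terms gives 0.025490, so
  P(burglary | ¬alarm) = 0.025490 / 0.809570 ≈ 0.0315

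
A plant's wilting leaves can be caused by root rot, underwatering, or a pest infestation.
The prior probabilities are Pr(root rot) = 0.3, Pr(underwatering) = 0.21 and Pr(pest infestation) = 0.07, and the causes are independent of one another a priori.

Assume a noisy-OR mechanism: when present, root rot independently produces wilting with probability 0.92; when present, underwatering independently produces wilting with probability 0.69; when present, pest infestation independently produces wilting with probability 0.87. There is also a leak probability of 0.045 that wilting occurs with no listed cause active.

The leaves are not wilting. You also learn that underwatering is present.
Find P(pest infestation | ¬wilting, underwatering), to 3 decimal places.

P(pest infestation | ¬wilting, underwatering) ≈ 0.010

Under noisy-OR, P(wilting | causes) = 1 − (1−0.045)·∏(1−qᵢ) over the active causes.
For the numerator, keep only pest infestation=true terms: 0.001886 + 0.000065 = 0.001951
Normalizer over all consistent configurations: 0.29605·0.7·0.93 + 0.038486·0.7·0.07 + 0.023684·0.3·0.93 + 0.003079·0.3·0.07 = 0.201288
P(pest infestation | ¬wilting, underwatering) = 0.001951/0.201288 ≈ 0.010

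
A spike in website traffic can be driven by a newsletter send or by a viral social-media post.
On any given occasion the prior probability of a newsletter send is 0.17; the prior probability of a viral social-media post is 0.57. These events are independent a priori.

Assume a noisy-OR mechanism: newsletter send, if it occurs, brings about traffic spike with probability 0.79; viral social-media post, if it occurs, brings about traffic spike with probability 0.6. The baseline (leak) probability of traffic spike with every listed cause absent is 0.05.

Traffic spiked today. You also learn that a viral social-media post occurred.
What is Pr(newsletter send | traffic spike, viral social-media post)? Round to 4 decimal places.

Pr(newsletter send | traffic spike, viral social-media post) ≈ 0.2331

Under noisy-OR, P(traffic spike | causes) = 1 − (1−0.05)·∏(1−qᵢ) over the active causes.
P(traffic spike | viral social-media post) = 0.62·0.83 + 0.9202·0.17 = 0.514600 + 0.156434 = 0.671034
Of this, 0.156434 comes from 0.9202·0.17 (the newsletter send=true cases).
So P(newsletter send | traffic spike, viral social-media post) = 0.156434/0.671034 ≈ 0.2331.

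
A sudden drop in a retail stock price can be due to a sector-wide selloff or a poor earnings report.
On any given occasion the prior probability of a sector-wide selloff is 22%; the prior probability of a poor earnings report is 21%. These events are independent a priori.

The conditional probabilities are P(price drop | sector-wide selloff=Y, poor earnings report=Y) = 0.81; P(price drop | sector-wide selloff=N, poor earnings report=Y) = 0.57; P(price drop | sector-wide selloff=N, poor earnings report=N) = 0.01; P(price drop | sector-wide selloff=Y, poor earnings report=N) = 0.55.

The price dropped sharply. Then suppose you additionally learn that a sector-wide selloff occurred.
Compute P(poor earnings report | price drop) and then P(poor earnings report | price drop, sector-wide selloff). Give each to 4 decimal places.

P(poor earnings report | price drop) ≈ 0.5624; P(poor earnings report | price drop, sector-wide selloff) ≈ 0.2813

P(price drop) = 0.01×0.78×0.79 + 0.57×0.78×0.21 + 0.55×0.22×0.79 + 0.81×0.22×0.21 = 0.006162 + 0.093366 + 0.095590 + 0.037422 = 0.232540
The poor earnings report-present share is 0.093366 + 0.037422 = 0.130788.
So P(poor earnings report | price drop) = 0.130788/0.232540 ≈ 0.5624.

Now condition on the additional information:
For the numerator, keep only poor earnings report=true terms: 0.81*0.21 = 0.170100
The normalizing constant is 0.55*0.79 + 0.81*0.21 = 0.604600
P(poor earnings report | price drop, sector-wide selloff) = 0.170100/0.604600 ≈ 0.2813
This is intercausal reasoning (explaining away): once sector-wide selloff accounts for the price drop, poor earnings report becomes less likely.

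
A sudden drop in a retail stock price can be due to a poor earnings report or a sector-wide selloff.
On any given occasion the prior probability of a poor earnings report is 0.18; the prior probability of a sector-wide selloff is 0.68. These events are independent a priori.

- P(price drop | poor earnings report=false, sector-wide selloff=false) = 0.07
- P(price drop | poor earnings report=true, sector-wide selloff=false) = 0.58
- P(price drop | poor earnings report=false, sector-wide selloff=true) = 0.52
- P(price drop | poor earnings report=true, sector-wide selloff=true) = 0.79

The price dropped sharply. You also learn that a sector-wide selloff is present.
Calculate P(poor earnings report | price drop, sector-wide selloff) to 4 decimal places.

P(poor earnings report | price drop, sector-wide selloff) ≈ 0.2501

Enumerate both values of poor earnings report and weight by the priors:
  P(price drop | sector-wide selloff) = 0.52*0.82 + 0.79*0.18
        = 0.426400 + 0.142200 = 0.568600
Configurations with poor earnings report contribute 0.142200, so
  P(poor earnings report | price drop, sector-wide selloff) = 0.142200 / 0.568600 ≈ 0.2501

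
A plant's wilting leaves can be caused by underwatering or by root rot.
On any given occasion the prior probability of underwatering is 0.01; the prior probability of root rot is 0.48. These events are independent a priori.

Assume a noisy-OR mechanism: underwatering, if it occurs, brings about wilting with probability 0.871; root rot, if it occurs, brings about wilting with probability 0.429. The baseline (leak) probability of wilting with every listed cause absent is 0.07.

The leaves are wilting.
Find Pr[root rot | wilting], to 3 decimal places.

Pr[root rot | wilting] ≈ 0.848

Under noisy-OR, P(wilting | causes) = 1 − (1−0.07)·∏(1−qᵢ) over the active causes.
P(wilting) = 0.07*0.99*0.52 + 0.46897*0.99*0.48 + 0.88003*0.01*0.52 + 0.931497*0.01*0.48 = 0.036036 + 0.222855 + 0.004576 + 0.004471 = 0.267938
Restricting to configurations with root rot present: 0.222855 + 0.004471 = 0.227326.
Hence the posterior is 0.227326/0.267938 ≈ 0.848.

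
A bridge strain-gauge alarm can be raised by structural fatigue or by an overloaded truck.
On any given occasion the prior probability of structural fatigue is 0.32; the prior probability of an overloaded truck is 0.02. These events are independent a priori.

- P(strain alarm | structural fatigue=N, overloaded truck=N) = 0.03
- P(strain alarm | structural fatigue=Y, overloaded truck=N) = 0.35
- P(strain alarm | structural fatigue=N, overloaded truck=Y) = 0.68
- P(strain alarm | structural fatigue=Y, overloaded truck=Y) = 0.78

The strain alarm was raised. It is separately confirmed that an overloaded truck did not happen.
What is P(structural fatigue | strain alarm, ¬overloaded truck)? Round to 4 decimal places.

By total probability over both values of structural fatigue:
  P(strain alarm | ¬overloaded truck) = 0.03·0.68 + 0.35·0.32
        = 0.020400 + 0.112000 = 0.132400
Keeping only the structural fatigue-present terms gives 0.112000, so
  P(structural fatigue | strain alarm, ¬overloaded truck) = 0.112000 / 0.132400 ≈ 0.8459

P(structural fatigue | strain alarm, ¬overloaded truck) ≈ 0.8459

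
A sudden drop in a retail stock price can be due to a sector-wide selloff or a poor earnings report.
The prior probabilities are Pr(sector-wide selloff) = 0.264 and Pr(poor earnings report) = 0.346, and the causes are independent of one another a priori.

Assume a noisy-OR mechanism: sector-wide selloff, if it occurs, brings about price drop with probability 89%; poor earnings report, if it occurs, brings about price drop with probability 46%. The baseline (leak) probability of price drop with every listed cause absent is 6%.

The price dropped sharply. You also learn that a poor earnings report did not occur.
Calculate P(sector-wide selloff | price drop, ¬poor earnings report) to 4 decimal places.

P(sector-wide selloff | price drop, ¬poor earnings report) ≈ 0.8428

Under noisy-OR, P(price drop | causes) = 1 − (1−0.06)·∏(1−qᵢ) over the active causes.
Weight on sector-wide selloff=true, given the evidence: 0.8966×0.264 = 0.236702
Denominator P(price drop | ¬poor earnings report): 0.06×0.736 + 0.8966×0.264 = 0.280862
Posterior = 0.236702 / 0.280862 ≈ 0.8428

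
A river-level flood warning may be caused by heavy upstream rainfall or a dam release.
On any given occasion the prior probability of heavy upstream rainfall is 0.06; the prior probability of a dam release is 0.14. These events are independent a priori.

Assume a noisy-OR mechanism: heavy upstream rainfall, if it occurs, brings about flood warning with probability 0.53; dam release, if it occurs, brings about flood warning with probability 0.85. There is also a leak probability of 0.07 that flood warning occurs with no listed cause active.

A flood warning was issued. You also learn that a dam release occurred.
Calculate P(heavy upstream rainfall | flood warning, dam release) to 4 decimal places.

Under noisy-OR, P(flood warning | causes) = 1 − (1−0.07)·∏(1−qᵢ) over the active causes.
Numerator (weight on configurations with heavy upstream rainfall): 0.934435*0.06 = 0.056066
Denominator P(flood warning | dam release): 0.8605*0.94 + 0.934435*0.06 = 0.864936
Posterior = 0.056066 / 0.864936 ≈ 0.0648

P(heavy upstream rainfall | flood warning, dam release) ≈ 0.0648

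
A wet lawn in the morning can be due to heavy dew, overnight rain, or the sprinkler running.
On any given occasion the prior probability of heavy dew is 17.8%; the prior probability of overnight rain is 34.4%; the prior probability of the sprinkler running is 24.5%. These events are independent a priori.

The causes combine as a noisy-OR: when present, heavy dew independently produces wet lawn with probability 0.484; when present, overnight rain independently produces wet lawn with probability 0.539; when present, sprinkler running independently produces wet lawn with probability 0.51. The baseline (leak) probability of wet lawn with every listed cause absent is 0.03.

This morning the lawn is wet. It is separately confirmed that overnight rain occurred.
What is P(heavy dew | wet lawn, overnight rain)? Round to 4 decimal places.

P(heavy dew | wet lawn, overnight rain) ≈ 0.2211

Under noisy-OR, P(wet lawn | causes) = 1 − (1−0.03)·∏(1−qᵢ) over the active causes.
By total probability over the 4 (heavy dew, sprinkler running) configurations:
  P(wet lawn | overnight rain) = 0.55283*0.822*0.755 + 0.780887*0.822*0.245 + 0.76926*0.178*0.755 + 0.886938*0.178*0.245
        = 0.343092 + 0.157263 + 0.103381 + 0.038679 = 0.642415
Keeping only the heavy dew-present terms gives 0.142060, so
  P(heavy dew | wet lawn, overnight rain) = 0.142060 / 0.642415 ≈ 0.2211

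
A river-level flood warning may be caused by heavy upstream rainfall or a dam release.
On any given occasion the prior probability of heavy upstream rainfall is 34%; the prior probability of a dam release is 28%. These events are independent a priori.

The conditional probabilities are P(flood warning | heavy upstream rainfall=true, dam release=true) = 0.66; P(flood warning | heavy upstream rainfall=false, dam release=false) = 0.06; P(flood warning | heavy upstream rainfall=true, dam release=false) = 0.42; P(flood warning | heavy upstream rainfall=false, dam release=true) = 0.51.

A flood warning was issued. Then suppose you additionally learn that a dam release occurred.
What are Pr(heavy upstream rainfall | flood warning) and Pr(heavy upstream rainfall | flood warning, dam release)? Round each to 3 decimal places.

By total probability over the 4 (heavy upstream rainfall, dam release) configurations:
  P(flood warning) = 0.06*0.66*0.72 + 0.51*0.66*0.28 + 0.42*0.34*0.72 + 0.66*0.34*0.28
        = 0.028512 + 0.094248 + 0.102816 + 0.062832 = 0.288408
The terms with heavy upstream rainfall present sum to 0.165648, so
  P(heavy upstream rainfall | flood warning) = 0.165648 / 0.288408 ≈ 0.574

Now condition on the additional information:
By total probability over both values of heavy upstream rainfall:
  P(flood warning | dam release) = 0.51*0.66 + 0.66*0.34
        = 0.336600 + 0.224400 = 0.561000
Keeping only the heavy upstream rainfall-present terms gives 0.224400, so
  P(heavy upstream rainfall | flood warning, dam release) = 0.224400 / 0.561000 ≈ 0.400
This is intercausal reasoning (explaining away): once dam release accounts for the flood warning, heavy upstream rainfall becomes less likely.

Pr(heavy upstream rainfall | flood warning) ≈ 0.574; Pr(heavy upstream rainfall | flood warning, dam release) ≈ 0.400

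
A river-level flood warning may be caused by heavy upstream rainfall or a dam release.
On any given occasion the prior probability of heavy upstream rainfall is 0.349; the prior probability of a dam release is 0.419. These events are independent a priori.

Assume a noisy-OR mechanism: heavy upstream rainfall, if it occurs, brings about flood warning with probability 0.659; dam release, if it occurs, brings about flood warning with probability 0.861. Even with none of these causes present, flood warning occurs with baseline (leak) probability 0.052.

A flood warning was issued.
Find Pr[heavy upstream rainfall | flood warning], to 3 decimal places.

Under noisy-OR, P(flood warning | causes) = 1 − (1−0.052)·∏(1−qᵢ) over the active causes.
Weight on heavy upstream rainfall=true, given the evidence: 0.137220 + 0.139660 = 0.276880
The normalizing constant is 0.052*0.651*0.581 + 0.868228*0.651*0.419 + 0.676732*0.349*0.581 + 0.955066*0.349*0.419 = 0.533374
P(heavy upstream rainfall | flood warning) = 0.276880/0.533374 ≈ 0.519

Pr[heavy upstream rainfall | flood warning] ≈ 0.519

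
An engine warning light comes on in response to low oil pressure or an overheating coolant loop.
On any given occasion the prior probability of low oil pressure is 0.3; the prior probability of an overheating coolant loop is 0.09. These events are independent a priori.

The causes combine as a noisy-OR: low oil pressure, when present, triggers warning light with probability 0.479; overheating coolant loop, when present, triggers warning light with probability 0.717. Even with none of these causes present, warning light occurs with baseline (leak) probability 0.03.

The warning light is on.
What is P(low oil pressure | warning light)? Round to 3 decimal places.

P(low oil pressure | warning light) ≈ 0.709

Under noisy-OR, P(warning light | causes) = 1 − (1−0.03)·∏(1−qᵢ) over the active causes.
Numerator (weight on configurations with low oil pressure): 0.135034 + 0.023138 = 0.158172
Denominator P(warning light): 0.03*0.7*0.91 + 0.72549*0.7*0.09 + 0.49463*0.3*0.91 + 0.85698*0.3*0.09 = 0.222988
P(low oil pressure | warning light) = 0.158172/0.222988 ≈ 0.709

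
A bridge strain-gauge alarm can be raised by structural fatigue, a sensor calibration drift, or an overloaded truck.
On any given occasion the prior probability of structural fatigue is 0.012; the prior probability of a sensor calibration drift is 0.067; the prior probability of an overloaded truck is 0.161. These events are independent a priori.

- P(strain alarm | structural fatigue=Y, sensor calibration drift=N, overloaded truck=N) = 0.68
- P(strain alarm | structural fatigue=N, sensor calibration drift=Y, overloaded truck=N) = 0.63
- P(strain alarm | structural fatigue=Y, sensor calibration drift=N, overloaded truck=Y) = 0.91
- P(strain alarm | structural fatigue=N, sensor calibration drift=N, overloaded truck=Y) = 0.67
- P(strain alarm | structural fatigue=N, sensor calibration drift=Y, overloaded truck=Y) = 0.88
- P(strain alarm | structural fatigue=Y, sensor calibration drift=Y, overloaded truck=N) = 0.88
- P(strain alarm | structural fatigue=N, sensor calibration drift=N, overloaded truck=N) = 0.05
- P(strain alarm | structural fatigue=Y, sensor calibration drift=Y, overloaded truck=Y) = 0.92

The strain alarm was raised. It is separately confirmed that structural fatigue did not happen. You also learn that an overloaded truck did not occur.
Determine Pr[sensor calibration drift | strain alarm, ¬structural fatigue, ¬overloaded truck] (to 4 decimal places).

Pr[sensor calibration drift | strain alarm, ¬structural fatigue, ¬overloaded truck] ≈ 0.4750

By total probability over both values of sensor calibration drift:
  P(strain alarm | ¬structural fatigue, ¬overloaded truck) = 0.05×0.933 + 0.63×0.067
        = 0.046650 + 0.042210 = 0.088860
Configurations with sensor calibration drift contribute 0.042210, so
  P(sensor calibration drift | strain alarm, ¬structural fatigue, ¬overloaded truck) = 0.042210 / 0.088860 ≈ 0.4750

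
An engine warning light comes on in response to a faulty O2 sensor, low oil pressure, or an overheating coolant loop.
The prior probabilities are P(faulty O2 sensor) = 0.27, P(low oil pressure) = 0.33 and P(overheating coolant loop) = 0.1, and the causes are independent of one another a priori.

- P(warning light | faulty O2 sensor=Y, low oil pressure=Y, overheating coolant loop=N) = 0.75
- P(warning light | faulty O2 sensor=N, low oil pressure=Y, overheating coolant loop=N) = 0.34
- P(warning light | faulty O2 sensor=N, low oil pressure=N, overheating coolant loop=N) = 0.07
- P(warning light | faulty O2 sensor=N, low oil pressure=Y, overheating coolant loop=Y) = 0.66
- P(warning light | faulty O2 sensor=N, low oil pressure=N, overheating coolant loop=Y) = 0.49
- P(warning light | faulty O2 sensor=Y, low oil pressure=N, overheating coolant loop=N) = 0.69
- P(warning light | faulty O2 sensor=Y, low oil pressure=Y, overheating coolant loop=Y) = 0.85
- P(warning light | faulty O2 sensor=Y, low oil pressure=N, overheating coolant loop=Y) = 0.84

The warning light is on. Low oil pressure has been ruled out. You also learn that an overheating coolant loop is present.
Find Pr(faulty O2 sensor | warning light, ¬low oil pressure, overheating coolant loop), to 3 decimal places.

P(warning light | ¬low oil pressure, overheating coolant loop) = 0.49*0.73 + 0.84*0.27 = 0.357700 + 0.226800 = 0.584500
The faulty O2 sensor-present share is 0.84*0.27 = 0.226800.
So P(faulty O2 sensor | warning light, ¬low oil pressure, overheating coolant loop) = 0.226800/0.584500 ≈ 0.388.

Pr(faulty O2 sensor | warning light, ¬low oil pressure, overheating coolant loop) ≈ 0.388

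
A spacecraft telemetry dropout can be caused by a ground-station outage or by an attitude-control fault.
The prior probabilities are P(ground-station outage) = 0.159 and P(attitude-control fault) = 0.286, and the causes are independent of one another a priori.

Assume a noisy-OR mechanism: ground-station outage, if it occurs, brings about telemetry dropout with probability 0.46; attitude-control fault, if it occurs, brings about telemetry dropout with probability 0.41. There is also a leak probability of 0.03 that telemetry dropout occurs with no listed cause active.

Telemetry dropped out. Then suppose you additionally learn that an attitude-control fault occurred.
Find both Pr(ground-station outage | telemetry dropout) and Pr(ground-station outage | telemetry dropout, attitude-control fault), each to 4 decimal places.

Under noisy-OR, P(telemetry dropout | causes) = 1 − (1−0.03)·∏(1−qᵢ) over the active causes.
Enumerate the 4 (ground-station outage, attitude-control fault) configurations and weight by the priors:
  P(telemetry dropout) = 0.03·0.841·0.714 + 0.4277·0.841·0.286 + 0.4762·0.159·0.714 + 0.690958·0.159·0.286
        = 0.018014 + 0.102873 + 0.054061 + 0.031421 = 0.206369
Configurations with ground-station outage contribute 0.085482, so
  P(ground-station outage | telemetry dropout) = 0.085482 / 0.206369 ≈ 0.4142

With the extra evidence:
P(telemetry dropout | attitude-control fault) = 0.4277*0.841 + 0.690958*0.159 = 0.359696 + 0.109862 = 0.469558
Restricting to configurations with ground-station outage present: 0.690958*0.159 = 0.109862.
So P(ground-station outage | telemetry dropout, attitude-control fault) = 0.109862/0.469558 ≈ 0.2340.

Pr(ground-station outage | telemetry dropout) ≈ 0.4142; Pr(ground-station outage | telemetry dropout, attitude-control fault) ≈ 0.2340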